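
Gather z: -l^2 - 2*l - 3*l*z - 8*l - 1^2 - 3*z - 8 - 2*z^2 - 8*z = -l^2 - 10*l - 2*z^2 + z*(-3*l - 11) - 9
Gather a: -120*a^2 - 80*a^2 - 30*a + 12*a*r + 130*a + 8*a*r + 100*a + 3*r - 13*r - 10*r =-200*a^2 + a*(20*r + 200) - 20*r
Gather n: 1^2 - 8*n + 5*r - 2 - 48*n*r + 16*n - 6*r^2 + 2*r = n*(8 - 48*r) - 6*r^2 + 7*r - 1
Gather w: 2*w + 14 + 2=2*w + 16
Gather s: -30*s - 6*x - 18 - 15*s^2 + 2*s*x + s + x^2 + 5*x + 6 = -15*s^2 + s*(2*x - 29) + x^2 - x - 12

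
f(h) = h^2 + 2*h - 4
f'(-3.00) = -4.00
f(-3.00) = -1.00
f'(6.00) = 14.00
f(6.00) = 44.00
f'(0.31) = 2.62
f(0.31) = -3.28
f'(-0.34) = 1.32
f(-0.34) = -4.56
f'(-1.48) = -0.96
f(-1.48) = -4.77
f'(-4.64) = -7.28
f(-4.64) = 8.25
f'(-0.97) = 0.06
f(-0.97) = -5.00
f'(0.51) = 3.02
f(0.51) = -2.72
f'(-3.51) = -5.02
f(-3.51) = 1.30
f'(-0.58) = 0.84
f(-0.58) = -4.82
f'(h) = 2*h + 2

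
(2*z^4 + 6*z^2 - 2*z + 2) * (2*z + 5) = 4*z^5 + 10*z^4 + 12*z^3 + 26*z^2 - 6*z + 10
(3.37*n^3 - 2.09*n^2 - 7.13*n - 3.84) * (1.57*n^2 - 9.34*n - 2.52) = 5.2909*n^5 - 34.7571*n^4 - 0.165900000000004*n^3 + 65.8322*n^2 + 53.8332*n + 9.6768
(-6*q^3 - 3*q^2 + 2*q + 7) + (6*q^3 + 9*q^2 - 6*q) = 6*q^2 - 4*q + 7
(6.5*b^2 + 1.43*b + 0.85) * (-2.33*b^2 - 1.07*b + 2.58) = -15.145*b^4 - 10.2869*b^3 + 13.2594*b^2 + 2.7799*b + 2.193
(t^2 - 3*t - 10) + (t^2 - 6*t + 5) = 2*t^2 - 9*t - 5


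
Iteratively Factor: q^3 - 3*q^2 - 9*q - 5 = (q + 1)*(q^2 - 4*q - 5) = (q - 5)*(q + 1)*(q + 1)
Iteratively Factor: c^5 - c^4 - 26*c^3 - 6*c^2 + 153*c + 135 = (c + 3)*(c^4 - 4*c^3 - 14*c^2 + 36*c + 45) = (c + 3)^2*(c^3 - 7*c^2 + 7*c + 15) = (c - 5)*(c + 3)^2*(c^2 - 2*c - 3) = (c - 5)*(c + 1)*(c + 3)^2*(c - 3)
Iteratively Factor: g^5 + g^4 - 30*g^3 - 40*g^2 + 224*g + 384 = (g + 4)*(g^4 - 3*g^3 - 18*g^2 + 32*g + 96) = (g + 3)*(g + 4)*(g^3 - 6*g^2 + 32) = (g - 4)*(g + 3)*(g + 4)*(g^2 - 2*g - 8) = (g - 4)*(g + 2)*(g + 3)*(g + 4)*(g - 4)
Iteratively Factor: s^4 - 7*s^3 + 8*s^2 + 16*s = (s - 4)*(s^3 - 3*s^2 - 4*s) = (s - 4)^2*(s^2 + s) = (s - 4)^2*(s + 1)*(s)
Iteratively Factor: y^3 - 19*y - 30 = (y + 3)*(y^2 - 3*y - 10) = (y - 5)*(y + 3)*(y + 2)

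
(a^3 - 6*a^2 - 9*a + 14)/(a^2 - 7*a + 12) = (a^3 - 6*a^2 - 9*a + 14)/(a^2 - 7*a + 12)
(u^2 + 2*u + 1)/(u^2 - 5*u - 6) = (u + 1)/(u - 6)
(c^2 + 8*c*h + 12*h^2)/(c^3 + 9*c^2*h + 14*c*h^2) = (c + 6*h)/(c*(c + 7*h))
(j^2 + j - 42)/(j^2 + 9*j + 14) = (j - 6)/(j + 2)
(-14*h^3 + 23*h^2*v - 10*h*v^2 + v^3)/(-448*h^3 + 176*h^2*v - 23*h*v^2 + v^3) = (2*h^2 - 3*h*v + v^2)/(64*h^2 - 16*h*v + v^2)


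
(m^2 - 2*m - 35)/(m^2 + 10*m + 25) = (m - 7)/(m + 5)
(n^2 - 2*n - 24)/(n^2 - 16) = (n - 6)/(n - 4)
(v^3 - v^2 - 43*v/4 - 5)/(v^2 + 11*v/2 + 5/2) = (v^2 - 3*v/2 - 10)/(v + 5)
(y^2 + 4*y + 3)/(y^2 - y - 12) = (y + 1)/(y - 4)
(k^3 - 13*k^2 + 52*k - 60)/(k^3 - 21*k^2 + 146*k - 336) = (k^2 - 7*k + 10)/(k^2 - 15*k + 56)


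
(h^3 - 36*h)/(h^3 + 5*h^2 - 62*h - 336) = h*(h - 6)/(h^2 - h - 56)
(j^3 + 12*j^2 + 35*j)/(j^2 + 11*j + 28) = j*(j + 5)/(j + 4)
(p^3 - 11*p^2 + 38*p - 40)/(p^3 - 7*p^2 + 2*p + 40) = (p - 2)/(p + 2)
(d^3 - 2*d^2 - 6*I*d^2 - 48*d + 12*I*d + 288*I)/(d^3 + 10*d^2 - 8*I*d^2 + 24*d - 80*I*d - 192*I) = (d^2 + d*(-8 - 6*I) + 48*I)/(d^2 + d*(4 - 8*I) - 32*I)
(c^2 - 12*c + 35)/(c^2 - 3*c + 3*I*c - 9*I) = (c^2 - 12*c + 35)/(c^2 + 3*c*(-1 + I) - 9*I)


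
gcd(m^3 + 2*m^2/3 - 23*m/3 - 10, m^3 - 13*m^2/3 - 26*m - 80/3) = m^2 + 11*m/3 + 10/3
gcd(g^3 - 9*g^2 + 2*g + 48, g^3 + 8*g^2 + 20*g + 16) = g + 2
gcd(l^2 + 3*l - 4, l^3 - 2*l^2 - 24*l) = l + 4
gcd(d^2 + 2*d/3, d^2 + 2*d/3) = d^2 + 2*d/3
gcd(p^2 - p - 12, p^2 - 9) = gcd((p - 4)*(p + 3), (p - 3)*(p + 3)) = p + 3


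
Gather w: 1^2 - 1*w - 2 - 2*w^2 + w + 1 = -2*w^2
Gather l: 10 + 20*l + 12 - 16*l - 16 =4*l + 6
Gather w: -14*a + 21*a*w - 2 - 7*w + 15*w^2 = -14*a + 15*w^2 + w*(21*a - 7) - 2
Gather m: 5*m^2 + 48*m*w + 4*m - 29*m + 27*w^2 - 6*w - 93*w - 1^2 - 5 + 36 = 5*m^2 + m*(48*w - 25) + 27*w^2 - 99*w + 30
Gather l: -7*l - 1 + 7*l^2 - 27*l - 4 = 7*l^2 - 34*l - 5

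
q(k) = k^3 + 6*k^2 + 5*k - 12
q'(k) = 3*k^2 + 12*k + 5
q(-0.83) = -12.59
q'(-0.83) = -2.89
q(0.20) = -10.75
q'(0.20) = 7.52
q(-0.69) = -12.92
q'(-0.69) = -1.85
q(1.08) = 1.66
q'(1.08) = 21.46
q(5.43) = 352.16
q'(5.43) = 158.61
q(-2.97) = -0.12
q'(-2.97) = -4.18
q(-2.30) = -3.93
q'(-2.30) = -6.73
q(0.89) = -2.09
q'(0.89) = 18.06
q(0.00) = -12.00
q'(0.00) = 5.00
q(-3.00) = 0.00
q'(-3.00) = -4.00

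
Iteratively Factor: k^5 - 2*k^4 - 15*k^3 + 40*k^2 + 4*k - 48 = (k - 2)*(k^4 - 15*k^2 + 10*k + 24) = (k - 3)*(k - 2)*(k^3 + 3*k^2 - 6*k - 8) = (k - 3)*(k - 2)*(k + 1)*(k^2 + 2*k - 8) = (k - 3)*(k - 2)^2*(k + 1)*(k + 4)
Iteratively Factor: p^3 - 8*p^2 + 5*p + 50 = (p - 5)*(p^2 - 3*p - 10) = (p - 5)^2*(p + 2)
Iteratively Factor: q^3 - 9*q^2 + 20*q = (q - 4)*(q^2 - 5*q) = (q - 5)*(q - 4)*(q)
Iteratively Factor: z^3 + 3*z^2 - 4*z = (z)*(z^2 + 3*z - 4) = z*(z - 1)*(z + 4)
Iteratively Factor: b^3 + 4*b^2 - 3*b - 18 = (b + 3)*(b^2 + b - 6) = (b - 2)*(b + 3)*(b + 3)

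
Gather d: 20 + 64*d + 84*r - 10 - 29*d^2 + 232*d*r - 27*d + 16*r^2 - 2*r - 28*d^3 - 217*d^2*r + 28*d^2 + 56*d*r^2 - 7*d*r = -28*d^3 + d^2*(-217*r - 1) + d*(56*r^2 + 225*r + 37) + 16*r^2 + 82*r + 10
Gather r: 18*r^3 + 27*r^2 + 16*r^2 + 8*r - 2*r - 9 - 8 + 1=18*r^3 + 43*r^2 + 6*r - 16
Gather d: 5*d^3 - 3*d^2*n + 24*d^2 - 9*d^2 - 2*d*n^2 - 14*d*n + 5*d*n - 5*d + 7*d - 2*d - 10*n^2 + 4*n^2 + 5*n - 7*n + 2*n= 5*d^3 + d^2*(15 - 3*n) + d*(-2*n^2 - 9*n) - 6*n^2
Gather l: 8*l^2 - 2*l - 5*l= 8*l^2 - 7*l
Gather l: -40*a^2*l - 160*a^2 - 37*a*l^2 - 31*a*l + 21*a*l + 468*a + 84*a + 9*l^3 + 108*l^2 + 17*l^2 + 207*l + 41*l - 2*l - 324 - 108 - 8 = -160*a^2 + 552*a + 9*l^3 + l^2*(125 - 37*a) + l*(-40*a^2 - 10*a + 246) - 440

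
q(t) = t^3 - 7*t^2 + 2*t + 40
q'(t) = 3*t^2 - 14*t + 2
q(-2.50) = -24.38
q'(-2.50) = 55.75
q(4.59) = -1.59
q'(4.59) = 0.94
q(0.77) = 37.85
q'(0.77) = -7.00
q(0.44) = 39.61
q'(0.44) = -3.58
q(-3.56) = -100.95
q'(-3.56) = 89.86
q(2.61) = 15.31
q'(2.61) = -14.10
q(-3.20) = -70.85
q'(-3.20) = 77.52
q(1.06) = 35.45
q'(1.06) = -9.47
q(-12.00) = -2720.00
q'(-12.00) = 602.00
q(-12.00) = -2720.00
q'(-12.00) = 602.00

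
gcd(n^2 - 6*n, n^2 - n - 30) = n - 6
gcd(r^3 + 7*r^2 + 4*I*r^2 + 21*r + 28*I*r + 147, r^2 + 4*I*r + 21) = r^2 + 4*I*r + 21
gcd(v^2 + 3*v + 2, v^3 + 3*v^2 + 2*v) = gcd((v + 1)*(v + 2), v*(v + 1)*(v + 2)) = v^2 + 3*v + 2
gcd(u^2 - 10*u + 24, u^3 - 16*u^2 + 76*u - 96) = u - 6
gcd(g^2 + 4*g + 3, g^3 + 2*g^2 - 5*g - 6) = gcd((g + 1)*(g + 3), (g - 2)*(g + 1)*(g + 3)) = g^2 + 4*g + 3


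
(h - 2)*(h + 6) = h^2 + 4*h - 12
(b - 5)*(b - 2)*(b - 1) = b^3 - 8*b^2 + 17*b - 10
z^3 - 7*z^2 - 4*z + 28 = (z - 7)*(z - 2)*(z + 2)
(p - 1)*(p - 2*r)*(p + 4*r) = p^3 + 2*p^2*r - p^2 - 8*p*r^2 - 2*p*r + 8*r^2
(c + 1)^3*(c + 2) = c^4 + 5*c^3 + 9*c^2 + 7*c + 2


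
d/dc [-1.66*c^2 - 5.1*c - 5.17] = -3.32*c - 5.1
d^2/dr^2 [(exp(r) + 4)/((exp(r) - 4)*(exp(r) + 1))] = (exp(4*r) + 19*exp(3*r) - 12*exp(2*r) + 88*exp(r) - 32)*exp(r)/(exp(6*r) - 9*exp(5*r) + 15*exp(4*r) + 45*exp(3*r) - 60*exp(2*r) - 144*exp(r) - 64)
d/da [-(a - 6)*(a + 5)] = 1 - 2*a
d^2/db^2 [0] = 0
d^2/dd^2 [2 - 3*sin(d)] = 3*sin(d)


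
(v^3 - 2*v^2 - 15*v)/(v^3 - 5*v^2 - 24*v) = (v - 5)/(v - 8)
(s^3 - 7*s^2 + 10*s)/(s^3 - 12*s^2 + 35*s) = (s - 2)/(s - 7)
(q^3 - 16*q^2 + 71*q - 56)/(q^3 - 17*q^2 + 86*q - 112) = (q - 1)/(q - 2)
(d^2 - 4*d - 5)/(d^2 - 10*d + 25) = (d + 1)/(d - 5)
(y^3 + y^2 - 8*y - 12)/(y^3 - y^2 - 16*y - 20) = (y - 3)/(y - 5)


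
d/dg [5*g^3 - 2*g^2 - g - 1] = 15*g^2 - 4*g - 1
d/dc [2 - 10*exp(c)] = -10*exp(c)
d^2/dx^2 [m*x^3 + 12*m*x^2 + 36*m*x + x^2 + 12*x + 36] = 6*m*x + 24*m + 2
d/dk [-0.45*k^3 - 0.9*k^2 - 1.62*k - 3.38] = -1.35*k^2 - 1.8*k - 1.62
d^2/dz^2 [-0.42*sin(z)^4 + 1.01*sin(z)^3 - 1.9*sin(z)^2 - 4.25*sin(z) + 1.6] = 6.72*sin(z)^4 - 9.09*sin(z)^3 + 2.56*sin(z)^2 + 10.31*sin(z) - 3.8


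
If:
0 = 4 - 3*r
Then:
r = 4/3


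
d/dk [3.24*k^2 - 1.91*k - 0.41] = 6.48*k - 1.91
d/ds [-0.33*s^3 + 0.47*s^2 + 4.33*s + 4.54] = -0.99*s^2 + 0.94*s + 4.33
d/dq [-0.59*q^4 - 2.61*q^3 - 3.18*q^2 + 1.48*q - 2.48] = -2.36*q^3 - 7.83*q^2 - 6.36*q + 1.48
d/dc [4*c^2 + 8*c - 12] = 8*c + 8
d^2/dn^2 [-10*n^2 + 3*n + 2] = -20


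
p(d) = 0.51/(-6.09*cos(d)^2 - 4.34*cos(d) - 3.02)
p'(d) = 0.51*(-12.18*sin(d)*cos(d) - 4.34*sin(d))/(-6.09*cos(d)^2 - 4.34*cos(d) - 3.02)^2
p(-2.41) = -0.16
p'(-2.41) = -0.16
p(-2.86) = -0.11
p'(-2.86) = -0.05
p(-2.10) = -0.21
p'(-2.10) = -0.14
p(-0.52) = -0.04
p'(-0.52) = 0.03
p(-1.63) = -0.18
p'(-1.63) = 0.24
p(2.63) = -0.13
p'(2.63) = 0.10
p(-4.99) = -0.11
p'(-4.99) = -0.17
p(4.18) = -0.21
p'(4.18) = -0.14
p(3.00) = -0.11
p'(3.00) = 0.03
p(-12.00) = -0.05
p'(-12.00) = -0.03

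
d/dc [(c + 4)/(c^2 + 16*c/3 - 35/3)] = 3*(3*c^2 + 16*c - 2*(c + 4)*(3*c + 8) - 35)/(3*c^2 + 16*c - 35)^2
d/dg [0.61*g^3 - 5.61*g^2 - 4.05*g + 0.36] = 1.83*g^2 - 11.22*g - 4.05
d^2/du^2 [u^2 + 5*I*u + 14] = 2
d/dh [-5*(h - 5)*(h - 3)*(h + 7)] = -15*h^2 + 10*h + 205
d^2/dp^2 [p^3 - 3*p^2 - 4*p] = 6*p - 6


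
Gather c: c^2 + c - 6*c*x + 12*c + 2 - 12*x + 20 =c^2 + c*(13 - 6*x) - 12*x + 22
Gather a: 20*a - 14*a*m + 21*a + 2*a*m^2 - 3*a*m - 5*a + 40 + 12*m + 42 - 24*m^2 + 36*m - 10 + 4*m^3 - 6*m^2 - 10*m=a*(2*m^2 - 17*m + 36) + 4*m^3 - 30*m^2 + 38*m + 72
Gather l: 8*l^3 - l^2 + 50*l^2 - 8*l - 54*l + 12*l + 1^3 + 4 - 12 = 8*l^3 + 49*l^2 - 50*l - 7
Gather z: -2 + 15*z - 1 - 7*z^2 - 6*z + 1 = -7*z^2 + 9*z - 2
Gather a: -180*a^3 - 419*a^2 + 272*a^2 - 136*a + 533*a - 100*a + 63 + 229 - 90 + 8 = -180*a^3 - 147*a^2 + 297*a + 210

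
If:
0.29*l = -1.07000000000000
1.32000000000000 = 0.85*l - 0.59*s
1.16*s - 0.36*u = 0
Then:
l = -3.69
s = -7.55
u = -24.34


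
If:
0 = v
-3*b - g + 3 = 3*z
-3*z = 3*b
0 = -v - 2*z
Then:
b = 0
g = 3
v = 0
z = 0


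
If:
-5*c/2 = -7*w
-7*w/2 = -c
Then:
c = 0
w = 0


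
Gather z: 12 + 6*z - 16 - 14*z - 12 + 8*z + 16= 0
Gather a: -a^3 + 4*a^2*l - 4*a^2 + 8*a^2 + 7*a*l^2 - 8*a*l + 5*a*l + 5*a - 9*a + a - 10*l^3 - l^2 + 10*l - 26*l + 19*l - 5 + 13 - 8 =-a^3 + a^2*(4*l + 4) + a*(7*l^2 - 3*l - 3) - 10*l^3 - l^2 + 3*l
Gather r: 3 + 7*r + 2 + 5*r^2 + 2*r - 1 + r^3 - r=r^3 + 5*r^2 + 8*r + 4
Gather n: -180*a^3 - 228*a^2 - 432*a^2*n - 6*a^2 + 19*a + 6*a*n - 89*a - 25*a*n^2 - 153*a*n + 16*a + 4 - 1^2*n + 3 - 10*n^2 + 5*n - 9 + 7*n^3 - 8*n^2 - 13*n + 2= -180*a^3 - 234*a^2 - 54*a + 7*n^3 + n^2*(-25*a - 18) + n*(-432*a^2 - 147*a - 9)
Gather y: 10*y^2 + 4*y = 10*y^2 + 4*y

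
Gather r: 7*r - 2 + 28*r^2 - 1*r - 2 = 28*r^2 + 6*r - 4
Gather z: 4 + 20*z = 20*z + 4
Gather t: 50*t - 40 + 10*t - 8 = 60*t - 48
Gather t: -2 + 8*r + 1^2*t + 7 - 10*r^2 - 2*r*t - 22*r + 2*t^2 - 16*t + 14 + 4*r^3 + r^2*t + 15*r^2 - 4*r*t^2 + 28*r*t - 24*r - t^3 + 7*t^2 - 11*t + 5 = 4*r^3 + 5*r^2 - 38*r - t^3 + t^2*(9 - 4*r) + t*(r^2 + 26*r - 26) + 24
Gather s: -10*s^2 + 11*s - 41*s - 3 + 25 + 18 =-10*s^2 - 30*s + 40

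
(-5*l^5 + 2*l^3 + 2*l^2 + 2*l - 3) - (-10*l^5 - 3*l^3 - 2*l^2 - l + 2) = 5*l^5 + 5*l^3 + 4*l^2 + 3*l - 5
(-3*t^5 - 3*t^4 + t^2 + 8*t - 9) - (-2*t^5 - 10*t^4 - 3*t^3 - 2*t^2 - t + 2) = -t^5 + 7*t^4 + 3*t^3 + 3*t^2 + 9*t - 11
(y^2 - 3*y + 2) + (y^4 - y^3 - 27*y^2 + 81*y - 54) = y^4 - y^3 - 26*y^2 + 78*y - 52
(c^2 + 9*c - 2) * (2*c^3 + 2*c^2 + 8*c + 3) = 2*c^5 + 20*c^4 + 22*c^3 + 71*c^2 + 11*c - 6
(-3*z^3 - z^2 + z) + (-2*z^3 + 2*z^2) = -5*z^3 + z^2 + z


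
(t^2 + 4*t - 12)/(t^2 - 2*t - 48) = (t - 2)/(t - 8)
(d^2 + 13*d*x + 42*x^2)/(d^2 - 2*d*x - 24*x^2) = (-d^2 - 13*d*x - 42*x^2)/(-d^2 + 2*d*x + 24*x^2)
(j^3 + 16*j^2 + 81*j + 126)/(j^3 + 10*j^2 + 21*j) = (j + 6)/j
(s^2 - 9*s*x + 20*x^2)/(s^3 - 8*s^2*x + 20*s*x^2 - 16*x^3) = (s - 5*x)/(s^2 - 4*s*x + 4*x^2)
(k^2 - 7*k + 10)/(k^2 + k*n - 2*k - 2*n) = (k - 5)/(k + n)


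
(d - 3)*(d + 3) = d^2 - 9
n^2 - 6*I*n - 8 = (n - 4*I)*(n - 2*I)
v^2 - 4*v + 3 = (v - 3)*(v - 1)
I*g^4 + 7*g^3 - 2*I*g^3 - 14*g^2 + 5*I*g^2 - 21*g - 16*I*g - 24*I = (g - 3)*(g - 8*I)*(g + I)*(I*g + I)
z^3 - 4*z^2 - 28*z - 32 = (z - 8)*(z + 2)^2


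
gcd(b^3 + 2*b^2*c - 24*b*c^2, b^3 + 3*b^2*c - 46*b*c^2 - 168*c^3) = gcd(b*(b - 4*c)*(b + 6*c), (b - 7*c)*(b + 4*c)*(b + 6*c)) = b + 6*c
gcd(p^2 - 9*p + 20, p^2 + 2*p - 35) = p - 5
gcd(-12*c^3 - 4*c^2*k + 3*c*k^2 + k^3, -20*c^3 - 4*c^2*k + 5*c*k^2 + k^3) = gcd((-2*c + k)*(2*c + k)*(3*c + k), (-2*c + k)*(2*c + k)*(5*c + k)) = 4*c^2 - k^2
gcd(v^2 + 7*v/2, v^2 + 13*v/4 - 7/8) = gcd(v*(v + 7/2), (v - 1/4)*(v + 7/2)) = v + 7/2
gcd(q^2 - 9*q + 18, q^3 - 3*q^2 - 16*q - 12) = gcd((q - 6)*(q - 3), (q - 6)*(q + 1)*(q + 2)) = q - 6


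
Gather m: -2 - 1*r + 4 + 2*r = r + 2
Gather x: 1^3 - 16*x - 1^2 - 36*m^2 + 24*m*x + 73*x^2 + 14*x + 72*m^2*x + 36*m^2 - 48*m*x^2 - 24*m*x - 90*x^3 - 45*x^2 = -90*x^3 + x^2*(28 - 48*m) + x*(72*m^2 - 2)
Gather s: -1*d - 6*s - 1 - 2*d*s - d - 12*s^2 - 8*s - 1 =-2*d - 12*s^2 + s*(-2*d - 14) - 2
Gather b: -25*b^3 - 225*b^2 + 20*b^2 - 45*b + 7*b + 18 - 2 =-25*b^3 - 205*b^2 - 38*b + 16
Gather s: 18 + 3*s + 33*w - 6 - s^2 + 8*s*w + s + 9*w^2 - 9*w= -s^2 + s*(8*w + 4) + 9*w^2 + 24*w + 12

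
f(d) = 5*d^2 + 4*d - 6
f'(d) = 10*d + 4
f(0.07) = -5.70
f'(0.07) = 4.70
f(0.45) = -3.19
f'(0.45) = 8.50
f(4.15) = 96.71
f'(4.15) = 45.50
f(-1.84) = 3.57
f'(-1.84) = -14.40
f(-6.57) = 183.54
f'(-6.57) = -61.70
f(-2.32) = 11.63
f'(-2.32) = -19.20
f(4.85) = 131.01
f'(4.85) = 52.50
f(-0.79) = -6.04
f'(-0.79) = -3.90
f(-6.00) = 150.00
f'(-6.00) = -56.00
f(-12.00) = 666.00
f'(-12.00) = -116.00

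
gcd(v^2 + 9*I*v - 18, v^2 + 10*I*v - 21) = v + 3*I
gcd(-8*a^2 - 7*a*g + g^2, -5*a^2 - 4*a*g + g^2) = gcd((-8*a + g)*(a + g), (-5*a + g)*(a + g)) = a + g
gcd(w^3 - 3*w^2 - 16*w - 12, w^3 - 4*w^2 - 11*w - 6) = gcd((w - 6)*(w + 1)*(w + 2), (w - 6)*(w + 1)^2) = w^2 - 5*w - 6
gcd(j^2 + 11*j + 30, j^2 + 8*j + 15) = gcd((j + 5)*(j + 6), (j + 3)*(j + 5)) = j + 5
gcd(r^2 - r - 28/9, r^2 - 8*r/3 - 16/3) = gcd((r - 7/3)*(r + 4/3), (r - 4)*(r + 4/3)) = r + 4/3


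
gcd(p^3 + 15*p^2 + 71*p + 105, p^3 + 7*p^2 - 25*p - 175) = p^2 + 12*p + 35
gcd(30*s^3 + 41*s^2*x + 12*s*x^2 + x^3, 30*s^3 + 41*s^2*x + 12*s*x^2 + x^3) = 30*s^3 + 41*s^2*x + 12*s*x^2 + x^3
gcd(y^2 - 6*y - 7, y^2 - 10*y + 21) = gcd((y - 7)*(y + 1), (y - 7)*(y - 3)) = y - 7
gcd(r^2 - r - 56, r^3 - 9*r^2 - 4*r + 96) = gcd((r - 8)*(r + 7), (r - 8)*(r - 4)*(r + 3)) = r - 8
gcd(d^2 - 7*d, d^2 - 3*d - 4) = 1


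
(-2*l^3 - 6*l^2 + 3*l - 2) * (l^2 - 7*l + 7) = -2*l^5 + 8*l^4 + 31*l^3 - 65*l^2 + 35*l - 14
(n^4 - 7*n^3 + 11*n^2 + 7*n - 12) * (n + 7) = n^5 - 38*n^3 + 84*n^2 + 37*n - 84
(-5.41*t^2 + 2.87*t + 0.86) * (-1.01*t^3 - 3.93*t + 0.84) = 5.4641*t^5 - 2.8987*t^4 + 20.3927*t^3 - 15.8235*t^2 - 0.969*t + 0.7224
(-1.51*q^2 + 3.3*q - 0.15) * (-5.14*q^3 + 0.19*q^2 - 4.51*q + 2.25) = 7.7614*q^5 - 17.2489*q^4 + 8.2081*q^3 - 18.309*q^2 + 8.1015*q - 0.3375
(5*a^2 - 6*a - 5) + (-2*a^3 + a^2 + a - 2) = -2*a^3 + 6*a^2 - 5*a - 7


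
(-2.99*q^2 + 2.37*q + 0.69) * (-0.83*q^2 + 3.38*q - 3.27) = 2.4817*q^4 - 12.0733*q^3 + 17.2152*q^2 - 5.4177*q - 2.2563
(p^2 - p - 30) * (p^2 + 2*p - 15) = p^4 + p^3 - 47*p^2 - 45*p + 450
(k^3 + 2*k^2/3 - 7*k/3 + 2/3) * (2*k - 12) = 2*k^4 - 32*k^3/3 - 38*k^2/3 + 88*k/3 - 8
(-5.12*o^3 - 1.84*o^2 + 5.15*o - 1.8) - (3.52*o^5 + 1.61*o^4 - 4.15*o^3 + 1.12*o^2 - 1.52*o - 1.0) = -3.52*o^5 - 1.61*o^4 - 0.97*o^3 - 2.96*o^2 + 6.67*o - 0.8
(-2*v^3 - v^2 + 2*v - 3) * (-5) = 10*v^3 + 5*v^2 - 10*v + 15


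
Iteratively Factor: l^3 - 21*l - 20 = (l - 5)*(l^2 + 5*l + 4) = (l - 5)*(l + 4)*(l + 1)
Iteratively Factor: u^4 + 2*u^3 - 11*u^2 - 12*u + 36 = (u - 2)*(u^3 + 4*u^2 - 3*u - 18) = (u - 2)*(u + 3)*(u^2 + u - 6) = (u - 2)*(u + 3)^2*(u - 2)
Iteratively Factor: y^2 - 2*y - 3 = (y + 1)*(y - 3)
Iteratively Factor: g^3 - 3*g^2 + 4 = (g + 1)*(g^2 - 4*g + 4) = (g - 2)*(g + 1)*(g - 2)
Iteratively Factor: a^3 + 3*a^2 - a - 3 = (a + 3)*(a^2 - 1) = (a + 1)*(a + 3)*(a - 1)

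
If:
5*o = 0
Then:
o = 0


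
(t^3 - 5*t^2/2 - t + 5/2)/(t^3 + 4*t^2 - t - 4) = (t - 5/2)/(t + 4)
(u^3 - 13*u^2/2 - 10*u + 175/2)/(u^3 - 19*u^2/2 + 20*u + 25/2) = (2*u + 7)/(2*u + 1)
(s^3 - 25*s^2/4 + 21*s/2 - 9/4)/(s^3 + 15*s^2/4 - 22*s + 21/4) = (s - 3)/(s + 7)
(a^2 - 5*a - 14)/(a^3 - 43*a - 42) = (a + 2)/(a^2 + 7*a + 6)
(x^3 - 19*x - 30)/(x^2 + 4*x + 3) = (x^2 - 3*x - 10)/(x + 1)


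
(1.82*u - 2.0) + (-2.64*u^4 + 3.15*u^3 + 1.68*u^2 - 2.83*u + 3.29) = -2.64*u^4 + 3.15*u^3 + 1.68*u^2 - 1.01*u + 1.29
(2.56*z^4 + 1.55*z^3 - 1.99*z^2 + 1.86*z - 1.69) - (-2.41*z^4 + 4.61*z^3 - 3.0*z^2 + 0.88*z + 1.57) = 4.97*z^4 - 3.06*z^3 + 1.01*z^2 + 0.98*z - 3.26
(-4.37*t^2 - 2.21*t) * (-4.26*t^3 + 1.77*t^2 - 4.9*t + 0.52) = 18.6162*t^5 + 1.6797*t^4 + 17.5013*t^3 + 8.5566*t^2 - 1.1492*t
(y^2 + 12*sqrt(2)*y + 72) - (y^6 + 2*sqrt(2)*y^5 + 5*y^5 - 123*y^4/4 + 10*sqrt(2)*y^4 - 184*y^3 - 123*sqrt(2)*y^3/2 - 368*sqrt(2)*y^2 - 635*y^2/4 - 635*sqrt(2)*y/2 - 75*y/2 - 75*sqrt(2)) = -y^6 - 5*y^5 - 2*sqrt(2)*y^5 - 10*sqrt(2)*y^4 + 123*y^4/4 + 123*sqrt(2)*y^3/2 + 184*y^3 + 639*y^2/4 + 368*sqrt(2)*y^2 + 75*y/2 + 659*sqrt(2)*y/2 + 72 + 75*sqrt(2)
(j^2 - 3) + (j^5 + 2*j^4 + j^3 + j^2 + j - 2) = j^5 + 2*j^4 + j^3 + 2*j^2 + j - 5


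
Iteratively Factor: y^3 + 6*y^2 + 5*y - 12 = (y - 1)*(y^2 + 7*y + 12) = (y - 1)*(y + 4)*(y + 3)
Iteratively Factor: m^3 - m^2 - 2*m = (m)*(m^2 - m - 2) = m*(m + 1)*(m - 2)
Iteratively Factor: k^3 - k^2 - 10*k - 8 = (k + 1)*(k^2 - 2*k - 8) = (k - 4)*(k + 1)*(k + 2)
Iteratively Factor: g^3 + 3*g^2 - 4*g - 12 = (g + 3)*(g^2 - 4) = (g - 2)*(g + 3)*(g + 2)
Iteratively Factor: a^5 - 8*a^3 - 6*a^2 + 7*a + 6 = (a + 1)*(a^4 - a^3 - 7*a^2 + a + 6) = (a - 3)*(a + 1)*(a^3 + 2*a^2 - a - 2) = (a - 3)*(a + 1)*(a + 2)*(a^2 - 1) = (a - 3)*(a + 1)^2*(a + 2)*(a - 1)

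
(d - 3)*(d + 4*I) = d^2 - 3*d + 4*I*d - 12*I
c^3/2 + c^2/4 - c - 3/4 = (c/2 + 1/2)*(c - 3/2)*(c + 1)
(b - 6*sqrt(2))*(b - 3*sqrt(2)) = b^2 - 9*sqrt(2)*b + 36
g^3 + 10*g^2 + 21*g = g*(g + 3)*(g + 7)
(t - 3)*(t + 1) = t^2 - 2*t - 3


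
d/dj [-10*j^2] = -20*j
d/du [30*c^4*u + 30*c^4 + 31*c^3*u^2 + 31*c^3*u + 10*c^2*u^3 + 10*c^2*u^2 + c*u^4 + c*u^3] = c*(30*c^3 + 62*c^2*u + 31*c^2 + 30*c*u^2 + 20*c*u + 4*u^3 + 3*u^2)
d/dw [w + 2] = 1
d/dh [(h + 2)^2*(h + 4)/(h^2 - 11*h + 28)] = (h^4 - 22*h^3 - 24*h^2 + 416*h + 736)/(h^4 - 22*h^3 + 177*h^2 - 616*h + 784)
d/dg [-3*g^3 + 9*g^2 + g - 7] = -9*g^2 + 18*g + 1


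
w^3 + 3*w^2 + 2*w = w*(w + 1)*(w + 2)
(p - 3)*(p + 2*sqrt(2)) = p^2 - 3*p + 2*sqrt(2)*p - 6*sqrt(2)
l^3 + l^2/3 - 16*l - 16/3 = (l - 4)*(l + 1/3)*(l + 4)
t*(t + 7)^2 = t^3 + 14*t^2 + 49*t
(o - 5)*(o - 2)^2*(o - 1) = o^4 - 10*o^3 + 33*o^2 - 44*o + 20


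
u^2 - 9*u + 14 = (u - 7)*(u - 2)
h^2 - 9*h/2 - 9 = (h - 6)*(h + 3/2)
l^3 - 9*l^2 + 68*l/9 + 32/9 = (l - 8)*(l - 4/3)*(l + 1/3)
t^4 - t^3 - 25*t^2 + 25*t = t*(t - 5)*(t - 1)*(t + 5)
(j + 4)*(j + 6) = j^2 + 10*j + 24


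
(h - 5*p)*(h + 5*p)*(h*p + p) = h^3*p + h^2*p - 25*h*p^3 - 25*p^3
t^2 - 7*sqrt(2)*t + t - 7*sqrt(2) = (t + 1)*(t - 7*sqrt(2))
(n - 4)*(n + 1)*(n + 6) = n^3 + 3*n^2 - 22*n - 24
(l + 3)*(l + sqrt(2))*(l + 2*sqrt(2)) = l^3 + 3*l^2 + 3*sqrt(2)*l^2 + 4*l + 9*sqrt(2)*l + 12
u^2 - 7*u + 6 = (u - 6)*(u - 1)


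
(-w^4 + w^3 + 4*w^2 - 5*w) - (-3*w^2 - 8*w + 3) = -w^4 + w^3 + 7*w^2 + 3*w - 3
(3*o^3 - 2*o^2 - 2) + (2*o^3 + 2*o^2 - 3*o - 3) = 5*o^3 - 3*o - 5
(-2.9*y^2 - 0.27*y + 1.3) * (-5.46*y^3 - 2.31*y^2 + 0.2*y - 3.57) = 15.834*y^5 + 8.1732*y^4 - 7.0543*y^3 + 7.296*y^2 + 1.2239*y - 4.641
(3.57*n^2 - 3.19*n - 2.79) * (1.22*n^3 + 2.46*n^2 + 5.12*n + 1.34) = 4.3554*n^5 + 4.8904*n^4 + 7.0272*n^3 - 18.4124*n^2 - 18.5594*n - 3.7386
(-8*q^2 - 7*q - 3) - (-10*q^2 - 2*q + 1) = 2*q^2 - 5*q - 4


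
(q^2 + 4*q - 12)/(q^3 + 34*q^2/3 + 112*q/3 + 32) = 3*(q - 2)/(3*q^2 + 16*q + 16)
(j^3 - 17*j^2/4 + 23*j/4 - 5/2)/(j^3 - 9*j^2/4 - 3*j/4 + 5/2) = (j - 1)/(j + 1)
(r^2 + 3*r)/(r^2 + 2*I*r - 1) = r*(r + 3)/(r^2 + 2*I*r - 1)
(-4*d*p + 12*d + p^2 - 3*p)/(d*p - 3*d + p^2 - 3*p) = (-4*d + p)/(d + p)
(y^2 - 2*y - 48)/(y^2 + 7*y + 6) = (y - 8)/(y + 1)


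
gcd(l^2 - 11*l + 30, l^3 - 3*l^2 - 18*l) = l - 6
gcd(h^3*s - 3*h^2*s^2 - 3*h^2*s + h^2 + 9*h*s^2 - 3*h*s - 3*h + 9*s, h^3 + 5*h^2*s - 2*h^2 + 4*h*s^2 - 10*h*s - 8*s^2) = 1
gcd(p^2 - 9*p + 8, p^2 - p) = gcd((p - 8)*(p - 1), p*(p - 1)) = p - 1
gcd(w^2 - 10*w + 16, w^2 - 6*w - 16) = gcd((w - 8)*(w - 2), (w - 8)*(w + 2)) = w - 8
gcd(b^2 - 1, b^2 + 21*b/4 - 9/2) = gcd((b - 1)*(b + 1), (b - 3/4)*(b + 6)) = 1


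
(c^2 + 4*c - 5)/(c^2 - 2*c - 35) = (c - 1)/(c - 7)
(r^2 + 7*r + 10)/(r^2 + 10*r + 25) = (r + 2)/(r + 5)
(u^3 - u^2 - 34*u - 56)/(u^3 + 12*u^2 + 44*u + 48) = (u - 7)/(u + 6)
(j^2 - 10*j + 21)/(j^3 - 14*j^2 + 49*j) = (j - 3)/(j*(j - 7))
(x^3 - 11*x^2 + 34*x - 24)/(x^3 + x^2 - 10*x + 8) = (x^2 - 10*x + 24)/(x^2 + 2*x - 8)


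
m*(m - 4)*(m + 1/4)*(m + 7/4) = m^4 - 2*m^3 - 121*m^2/16 - 7*m/4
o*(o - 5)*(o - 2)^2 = o^4 - 9*o^3 + 24*o^2 - 20*o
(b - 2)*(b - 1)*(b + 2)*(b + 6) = b^4 + 5*b^3 - 10*b^2 - 20*b + 24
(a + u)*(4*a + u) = 4*a^2 + 5*a*u + u^2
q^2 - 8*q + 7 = (q - 7)*(q - 1)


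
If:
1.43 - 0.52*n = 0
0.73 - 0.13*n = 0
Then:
No Solution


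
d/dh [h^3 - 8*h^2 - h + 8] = 3*h^2 - 16*h - 1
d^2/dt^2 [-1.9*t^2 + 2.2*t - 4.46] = -3.80000000000000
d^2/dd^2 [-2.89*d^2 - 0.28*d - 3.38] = -5.78000000000000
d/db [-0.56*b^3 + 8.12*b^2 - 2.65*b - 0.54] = -1.68*b^2 + 16.24*b - 2.65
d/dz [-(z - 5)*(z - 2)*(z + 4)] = -3*z^2 + 6*z + 18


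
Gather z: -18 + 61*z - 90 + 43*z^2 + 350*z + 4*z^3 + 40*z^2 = 4*z^3 + 83*z^2 + 411*z - 108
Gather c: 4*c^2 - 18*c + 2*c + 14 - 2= 4*c^2 - 16*c + 12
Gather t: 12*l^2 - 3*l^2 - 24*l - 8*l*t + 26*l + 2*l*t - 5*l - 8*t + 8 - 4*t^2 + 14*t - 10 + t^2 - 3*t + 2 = 9*l^2 - 3*l - 3*t^2 + t*(3 - 6*l)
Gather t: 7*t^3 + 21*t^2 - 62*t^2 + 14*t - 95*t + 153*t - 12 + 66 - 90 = 7*t^3 - 41*t^2 + 72*t - 36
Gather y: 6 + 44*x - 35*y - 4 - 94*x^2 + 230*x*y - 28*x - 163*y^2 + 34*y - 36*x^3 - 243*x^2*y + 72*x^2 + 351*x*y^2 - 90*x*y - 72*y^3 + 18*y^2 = -36*x^3 - 22*x^2 + 16*x - 72*y^3 + y^2*(351*x - 145) + y*(-243*x^2 + 140*x - 1) + 2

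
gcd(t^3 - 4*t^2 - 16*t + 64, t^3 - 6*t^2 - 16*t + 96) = t^2 - 16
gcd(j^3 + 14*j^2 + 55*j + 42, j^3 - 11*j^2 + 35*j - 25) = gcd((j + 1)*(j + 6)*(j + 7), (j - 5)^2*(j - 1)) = 1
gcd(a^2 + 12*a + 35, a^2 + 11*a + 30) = a + 5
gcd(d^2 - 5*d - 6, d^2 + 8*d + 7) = d + 1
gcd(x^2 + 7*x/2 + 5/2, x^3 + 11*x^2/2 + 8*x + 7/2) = x + 1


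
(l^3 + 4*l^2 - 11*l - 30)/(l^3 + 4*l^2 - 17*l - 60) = (l^2 - l - 6)/(l^2 - l - 12)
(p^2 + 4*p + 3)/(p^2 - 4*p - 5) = (p + 3)/(p - 5)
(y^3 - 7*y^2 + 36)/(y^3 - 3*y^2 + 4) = (y^3 - 7*y^2 + 36)/(y^3 - 3*y^2 + 4)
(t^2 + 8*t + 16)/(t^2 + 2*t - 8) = (t + 4)/(t - 2)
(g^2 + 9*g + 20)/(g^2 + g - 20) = (g + 4)/(g - 4)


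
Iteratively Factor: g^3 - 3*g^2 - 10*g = (g + 2)*(g^2 - 5*g) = g*(g + 2)*(g - 5)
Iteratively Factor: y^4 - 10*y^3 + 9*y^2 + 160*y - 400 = (y - 4)*(y^3 - 6*y^2 - 15*y + 100) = (y - 4)*(y + 4)*(y^2 - 10*y + 25) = (y - 5)*(y - 4)*(y + 4)*(y - 5)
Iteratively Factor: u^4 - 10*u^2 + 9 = (u + 1)*(u^3 - u^2 - 9*u + 9) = (u - 3)*(u + 1)*(u^2 + 2*u - 3) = (u - 3)*(u - 1)*(u + 1)*(u + 3)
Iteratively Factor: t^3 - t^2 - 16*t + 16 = (t - 1)*(t^2 - 16) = (t - 1)*(t + 4)*(t - 4)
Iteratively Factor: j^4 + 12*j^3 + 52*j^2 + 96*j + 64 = (j + 4)*(j^3 + 8*j^2 + 20*j + 16) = (j + 2)*(j + 4)*(j^2 + 6*j + 8) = (j + 2)^2*(j + 4)*(j + 4)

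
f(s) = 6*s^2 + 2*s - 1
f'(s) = 12*s + 2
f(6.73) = 284.22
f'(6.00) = 74.00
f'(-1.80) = -19.60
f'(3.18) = 40.16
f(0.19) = -0.40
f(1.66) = 18.85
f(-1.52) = 9.82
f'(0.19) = 4.28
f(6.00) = 227.00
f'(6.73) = 82.76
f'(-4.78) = -55.36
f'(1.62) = 21.44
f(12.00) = 887.00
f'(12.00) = 146.00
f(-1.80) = 14.84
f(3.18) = 66.03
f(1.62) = 17.99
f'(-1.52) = -16.24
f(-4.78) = 126.53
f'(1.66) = 21.92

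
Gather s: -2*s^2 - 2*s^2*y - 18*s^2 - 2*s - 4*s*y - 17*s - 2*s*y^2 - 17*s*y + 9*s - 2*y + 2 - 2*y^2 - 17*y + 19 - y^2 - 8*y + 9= s^2*(-2*y - 20) + s*(-2*y^2 - 21*y - 10) - 3*y^2 - 27*y + 30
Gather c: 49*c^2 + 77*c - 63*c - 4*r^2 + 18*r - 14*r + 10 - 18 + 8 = 49*c^2 + 14*c - 4*r^2 + 4*r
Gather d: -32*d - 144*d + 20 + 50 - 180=-176*d - 110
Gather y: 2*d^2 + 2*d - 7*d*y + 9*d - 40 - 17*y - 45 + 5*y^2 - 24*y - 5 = 2*d^2 + 11*d + 5*y^2 + y*(-7*d - 41) - 90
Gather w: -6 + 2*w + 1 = 2*w - 5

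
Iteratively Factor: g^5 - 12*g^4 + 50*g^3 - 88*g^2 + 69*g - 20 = (g - 1)*(g^4 - 11*g^3 + 39*g^2 - 49*g + 20) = (g - 5)*(g - 1)*(g^3 - 6*g^2 + 9*g - 4) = (g - 5)*(g - 4)*(g - 1)*(g^2 - 2*g + 1) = (g - 5)*(g - 4)*(g - 1)^2*(g - 1)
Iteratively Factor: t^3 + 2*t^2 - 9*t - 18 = (t + 3)*(t^2 - t - 6) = (t + 2)*(t + 3)*(t - 3)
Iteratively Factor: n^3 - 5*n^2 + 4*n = (n)*(n^2 - 5*n + 4) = n*(n - 4)*(n - 1)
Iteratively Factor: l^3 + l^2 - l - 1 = (l + 1)*(l^2 - 1) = (l - 1)*(l + 1)*(l + 1)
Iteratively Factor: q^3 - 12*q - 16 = (q - 4)*(q^2 + 4*q + 4) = (q - 4)*(q + 2)*(q + 2)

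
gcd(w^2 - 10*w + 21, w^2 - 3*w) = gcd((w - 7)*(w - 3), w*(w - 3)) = w - 3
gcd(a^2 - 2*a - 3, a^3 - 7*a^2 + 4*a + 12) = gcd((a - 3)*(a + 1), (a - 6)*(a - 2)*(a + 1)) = a + 1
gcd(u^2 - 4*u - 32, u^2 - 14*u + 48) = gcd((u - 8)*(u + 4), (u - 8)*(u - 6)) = u - 8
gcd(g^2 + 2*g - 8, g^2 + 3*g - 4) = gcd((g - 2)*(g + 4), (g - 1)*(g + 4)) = g + 4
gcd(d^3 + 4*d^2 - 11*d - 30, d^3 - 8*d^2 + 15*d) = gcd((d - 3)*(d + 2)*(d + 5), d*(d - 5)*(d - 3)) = d - 3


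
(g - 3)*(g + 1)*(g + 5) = g^3 + 3*g^2 - 13*g - 15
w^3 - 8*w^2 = w^2*(w - 8)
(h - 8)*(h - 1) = h^2 - 9*h + 8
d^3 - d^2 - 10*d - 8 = (d - 4)*(d + 1)*(d + 2)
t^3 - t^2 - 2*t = t*(t - 2)*(t + 1)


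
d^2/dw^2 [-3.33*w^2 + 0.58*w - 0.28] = -6.66000000000000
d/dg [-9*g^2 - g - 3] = -18*g - 1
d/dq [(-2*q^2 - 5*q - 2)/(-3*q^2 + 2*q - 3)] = 19*(1 - q^2)/(9*q^4 - 12*q^3 + 22*q^2 - 12*q + 9)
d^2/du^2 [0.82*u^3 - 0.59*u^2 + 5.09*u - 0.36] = 4.92*u - 1.18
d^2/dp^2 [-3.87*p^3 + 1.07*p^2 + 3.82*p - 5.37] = 2.14 - 23.22*p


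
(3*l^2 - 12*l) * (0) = 0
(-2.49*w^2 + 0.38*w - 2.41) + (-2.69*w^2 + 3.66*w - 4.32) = -5.18*w^2 + 4.04*w - 6.73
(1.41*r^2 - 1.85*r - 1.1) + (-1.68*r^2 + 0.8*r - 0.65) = -0.27*r^2 - 1.05*r - 1.75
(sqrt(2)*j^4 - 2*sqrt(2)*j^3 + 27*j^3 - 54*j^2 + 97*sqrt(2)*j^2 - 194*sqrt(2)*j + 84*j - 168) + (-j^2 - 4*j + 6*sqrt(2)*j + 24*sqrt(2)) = sqrt(2)*j^4 - 2*sqrt(2)*j^3 + 27*j^3 - 55*j^2 + 97*sqrt(2)*j^2 - 188*sqrt(2)*j + 80*j - 168 + 24*sqrt(2)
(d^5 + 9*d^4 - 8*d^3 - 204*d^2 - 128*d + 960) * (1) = d^5 + 9*d^4 - 8*d^3 - 204*d^2 - 128*d + 960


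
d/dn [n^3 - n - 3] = 3*n^2 - 1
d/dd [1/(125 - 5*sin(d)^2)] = 2*sin(d)*cos(d)/(5*(sin(d)^2 - 25)^2)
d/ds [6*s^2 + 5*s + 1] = 12*s + 5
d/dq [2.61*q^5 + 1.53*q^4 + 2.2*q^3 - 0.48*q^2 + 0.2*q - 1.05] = 13.05*q^4 + 6.12*q^3 + 6.6*q^2 - 0.96*q + 0.2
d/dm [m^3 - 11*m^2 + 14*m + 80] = 3*m^2 - 22*m + 14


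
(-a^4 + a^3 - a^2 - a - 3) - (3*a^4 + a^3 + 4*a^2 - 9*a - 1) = -4*a^4 - 5*a^2 + 8*a - 2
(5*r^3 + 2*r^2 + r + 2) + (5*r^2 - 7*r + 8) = 5*r^3 + 7*r^2 - 6*r + 10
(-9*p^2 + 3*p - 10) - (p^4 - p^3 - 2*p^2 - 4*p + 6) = -p^4 + p^3 - 7*p^2 + 7*p - 16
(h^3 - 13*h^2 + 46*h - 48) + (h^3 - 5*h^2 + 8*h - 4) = 2*h^3 - 18*h^2 + 54*h - 52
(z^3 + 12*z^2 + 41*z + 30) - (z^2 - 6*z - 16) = z^3 + 11*z^2 + 47*z + 46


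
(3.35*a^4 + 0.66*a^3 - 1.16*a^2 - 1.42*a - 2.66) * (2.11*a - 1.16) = 7.0685*a^5 - 2.4934*a^4 - 3.2132*a^3 - 1.6506*a^2 - 3.9654*a + 3.0856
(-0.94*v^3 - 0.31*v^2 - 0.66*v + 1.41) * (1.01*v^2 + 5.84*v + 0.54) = -0.9494*v^5 - 5.8027*v^4 - 2.9846*v^3 - 2.5977*v^2 + 7.878*v + 0.7614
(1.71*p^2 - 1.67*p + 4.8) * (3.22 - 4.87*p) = -8.3277*p^3 + 13.6391*p^2 - 28.7534*p + 15.456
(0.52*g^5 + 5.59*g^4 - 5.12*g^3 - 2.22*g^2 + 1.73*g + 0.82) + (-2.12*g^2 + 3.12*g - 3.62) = 0.52*g^5 + 5.59*g^4 - 5.12*g^3 - 4.34*g^2 + 4.85*g - 2.8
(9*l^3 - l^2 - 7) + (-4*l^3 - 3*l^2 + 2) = 5*l^3 - 4*l^2 - 5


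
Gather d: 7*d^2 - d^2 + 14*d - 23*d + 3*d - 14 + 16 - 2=6*d^2 - 6*d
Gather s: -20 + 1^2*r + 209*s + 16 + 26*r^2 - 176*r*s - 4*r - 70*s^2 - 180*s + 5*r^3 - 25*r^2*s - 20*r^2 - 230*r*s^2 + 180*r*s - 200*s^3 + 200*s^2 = 5*r^3 + 6*r^2 - 3*r - 200*s^3 + s^2*(130 - 230*r) + s*(-25*r^2 + 4*r + 29) - 4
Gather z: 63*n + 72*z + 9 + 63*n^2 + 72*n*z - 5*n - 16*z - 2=63*n^2 + 58*n + z*(72*n + 56) + 7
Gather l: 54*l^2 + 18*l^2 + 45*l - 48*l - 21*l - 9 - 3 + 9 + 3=72*l^2 - 24*l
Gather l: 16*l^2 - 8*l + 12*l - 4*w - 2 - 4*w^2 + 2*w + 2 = 16*l^2 + 4*l - 4*w^2 - 2*w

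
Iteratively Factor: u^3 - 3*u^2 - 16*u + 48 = (u + 4)*(u^2 - 7*u + 12) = (u - 3)*(u + 4)*(u - 4)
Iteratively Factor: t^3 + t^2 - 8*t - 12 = (t - 3)*(t^2 + 4*t + 4) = (t - 3)*(t + 2)*(t + 2)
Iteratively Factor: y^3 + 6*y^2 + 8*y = (y)*(y^2 + 6*y + 8) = y*(y + 2)*(y + 4)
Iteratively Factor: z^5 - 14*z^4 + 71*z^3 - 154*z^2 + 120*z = (z - 5)*(z^4 - 9*z^3 + 26*z^2 - 24*z) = (z - 5)*(z - 4)*(z^3 - 5*z^2 + 6*z) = z*(z - 5)*(z - 4)*(z^2 - 5*z + 6) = z*(z - 5)*(z - 4)*(z - 3)*(z - 2)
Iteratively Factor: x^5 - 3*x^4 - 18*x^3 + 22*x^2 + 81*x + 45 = (x + 1)*(x^4 - 4*x^3 - 14*x^2 + 36*x + 45) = (x + 1)*(x + 3)*(x^3 - 7*x^2 + 7*x + 15) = (x + 1)^2*(x + 3)*(x^2 - 8*x + 15) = (x - 5)*(x + 1)^2*(x + 3)*(x - 3)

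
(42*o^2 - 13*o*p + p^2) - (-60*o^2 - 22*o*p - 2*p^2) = 102*o^2 + 9*o*p + 3*p^2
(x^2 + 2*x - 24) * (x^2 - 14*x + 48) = x^4 - 12*x^3 - 4*x^2 + 432*x - 1152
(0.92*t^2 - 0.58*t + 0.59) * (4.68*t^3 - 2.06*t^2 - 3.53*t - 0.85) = 4.3056*t^5 - 4.6096*t^4 + 0.7084*t^3 + 0.0499999999999996*t^2 - 1.5897*t - 0.5015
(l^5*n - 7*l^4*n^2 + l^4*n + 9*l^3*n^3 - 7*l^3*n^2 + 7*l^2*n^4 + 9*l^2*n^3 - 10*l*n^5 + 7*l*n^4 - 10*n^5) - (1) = l^5*n - 7*l^4*n^2 + l^4*n + 9*l^3*n^3 - 7*l^3*n^2 + 7*l^2*n^4 + 9*l^2*n^3 - 10*l*n^5 + 7*l*n^4 - 10*n^5 - 1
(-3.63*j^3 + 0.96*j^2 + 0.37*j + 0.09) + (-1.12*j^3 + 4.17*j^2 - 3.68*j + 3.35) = -4.75*j^3 + 5.13*j^2 - 3.31*j + 3.44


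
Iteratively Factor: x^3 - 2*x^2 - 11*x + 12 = (x + 3)*(x^2 - 5*x + 4) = (x - 4)*(x + 3)*(x - 1)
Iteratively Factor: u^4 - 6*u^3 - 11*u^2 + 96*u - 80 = (u - 5)*(u^3 - u^2 - 16*u + 16) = (u - 5)*(u - 4)*(u^2 + 3*u - 4) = (u - 5)*(u - 4)*(u - 1)*(u + 4)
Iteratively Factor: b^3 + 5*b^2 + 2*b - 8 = (b - 1)*(b^2 + 6*b + 8) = (b - 1)*(b + 2)*(b + 4)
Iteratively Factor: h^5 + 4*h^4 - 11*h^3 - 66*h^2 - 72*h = (h)*(h^4 + 4*h^3 - 11*h^2 - 66*h - 72) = h*(h - 4)*(h^3 + 8*h^2 + 21*h + 18) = h*(h - 4)*(h + 3)*(h^2 + 5*h + 6) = h*(h - 4)*(h + 2)*(h + 3)*(h + 3)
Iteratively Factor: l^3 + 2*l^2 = (l)*(l^2 + 2*l) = l*(l + 2)*(l)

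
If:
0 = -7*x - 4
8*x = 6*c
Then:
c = -16/21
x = -4/7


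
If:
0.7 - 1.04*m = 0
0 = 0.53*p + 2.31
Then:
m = 0.67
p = -4.36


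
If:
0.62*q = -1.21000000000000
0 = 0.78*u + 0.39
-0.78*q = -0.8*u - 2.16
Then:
No Solution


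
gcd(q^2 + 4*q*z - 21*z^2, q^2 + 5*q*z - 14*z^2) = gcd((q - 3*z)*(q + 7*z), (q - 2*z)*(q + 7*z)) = q + 7*z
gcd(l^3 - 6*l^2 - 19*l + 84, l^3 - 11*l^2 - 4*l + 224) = l^2 - 3*l - 28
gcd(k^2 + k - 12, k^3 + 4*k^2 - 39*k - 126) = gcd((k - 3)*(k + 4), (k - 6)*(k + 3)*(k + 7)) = 1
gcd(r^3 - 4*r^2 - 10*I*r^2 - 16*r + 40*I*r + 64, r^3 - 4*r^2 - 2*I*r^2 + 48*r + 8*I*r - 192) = r^2 + r*(-4 - 8*I) + 32*I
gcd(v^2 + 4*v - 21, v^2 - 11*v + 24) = v - 3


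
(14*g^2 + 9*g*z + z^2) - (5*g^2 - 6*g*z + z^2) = 9*g^2 + 15*g*z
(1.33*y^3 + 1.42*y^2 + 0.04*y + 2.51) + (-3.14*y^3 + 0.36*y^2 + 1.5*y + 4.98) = -1.81*y^3 + 1.78*y^2 + 1.54*y + 7.49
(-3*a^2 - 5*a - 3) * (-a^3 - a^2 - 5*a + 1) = 3*a^5 + 8*a^4 + 23*a^3 + 25*a^2 + 10*a - 3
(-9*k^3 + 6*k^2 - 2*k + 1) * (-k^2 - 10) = 9*k^5 - 6*k^4 + 92*k^3 - 61*k^2 + 20*k - 10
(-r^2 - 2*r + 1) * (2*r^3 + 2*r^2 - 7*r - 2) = -2*r^5 - 6*r^4 + 5*r^3 + 18*r^2 - 3*r - 2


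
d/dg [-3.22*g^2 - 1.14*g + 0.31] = -6.44*g - 1.14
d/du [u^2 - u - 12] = 2*u - 1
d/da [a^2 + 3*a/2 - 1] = 2*a + 3/2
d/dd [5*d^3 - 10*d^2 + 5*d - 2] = 15*d^2 - 20*d + 5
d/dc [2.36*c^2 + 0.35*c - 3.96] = 4.72*c + 0.35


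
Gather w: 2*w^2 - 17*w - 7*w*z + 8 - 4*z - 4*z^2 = 2*w^2 + w*(-7*z - 17) - 4*z^2 - 4*z + 8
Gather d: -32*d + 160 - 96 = 64 - 32*d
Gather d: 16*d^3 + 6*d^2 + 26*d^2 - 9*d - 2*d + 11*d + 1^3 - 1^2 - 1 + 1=16*d^3 + 32*d^2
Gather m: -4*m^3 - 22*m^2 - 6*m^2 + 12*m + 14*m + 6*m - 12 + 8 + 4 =-4*m^3 - 28*m^2 + 32*m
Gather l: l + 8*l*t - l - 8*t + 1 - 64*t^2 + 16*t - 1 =8*l*t - 64*t^2 + 8*t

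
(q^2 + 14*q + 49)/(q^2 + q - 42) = (q + 7)/(q - 6)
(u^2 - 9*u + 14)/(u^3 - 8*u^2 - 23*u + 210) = (u - 2)/(u^2 - u - 30)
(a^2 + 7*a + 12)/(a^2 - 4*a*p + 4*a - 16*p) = (-a - 3)/(-a + 4*p)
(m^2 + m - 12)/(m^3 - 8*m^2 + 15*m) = (m + 4)/(m*(m - 5))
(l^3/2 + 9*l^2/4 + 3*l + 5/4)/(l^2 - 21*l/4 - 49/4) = (2*l^3 + 9*l^2 + 12*l + 5)/(4*l^2 - 21*l - 49)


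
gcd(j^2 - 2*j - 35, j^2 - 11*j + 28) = j - 7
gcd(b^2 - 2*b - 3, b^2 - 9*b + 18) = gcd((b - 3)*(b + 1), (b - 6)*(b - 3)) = b - 3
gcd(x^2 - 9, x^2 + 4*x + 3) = x + 3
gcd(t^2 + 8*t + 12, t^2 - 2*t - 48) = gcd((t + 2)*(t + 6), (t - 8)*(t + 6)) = t + 6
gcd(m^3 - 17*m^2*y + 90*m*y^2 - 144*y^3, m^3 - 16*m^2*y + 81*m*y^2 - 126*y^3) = m^2 - 9*m*y + 18*y^2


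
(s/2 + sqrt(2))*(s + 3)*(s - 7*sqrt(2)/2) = s^3/2 - 3*sqrt(2)*s^2/4 + 3*s^2/2 - 7*s - 9*sqrt(2)*s/4 - 21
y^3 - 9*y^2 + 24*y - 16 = (y - 4)^2*(y - 1)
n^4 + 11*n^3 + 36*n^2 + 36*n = n*(n + 2)*(n + 3)*(n + 6)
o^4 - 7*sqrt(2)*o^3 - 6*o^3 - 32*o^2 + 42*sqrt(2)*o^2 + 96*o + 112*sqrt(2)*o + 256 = (o - 8)*(o + 2)*(o - 8*sqrt(2))*(o + sqrt(2))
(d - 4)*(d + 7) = d^2 + 3*d - 28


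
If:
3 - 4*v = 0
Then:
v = 3/4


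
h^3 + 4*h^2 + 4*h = h*(h + 2)^2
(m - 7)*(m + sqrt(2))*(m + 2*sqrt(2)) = m^3 - 7*m^2 + 3*sqrt(2)*m^2 - 21*sqrt(2)*m + 4*m - 28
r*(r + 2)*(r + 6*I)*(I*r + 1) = I*r^4 - 5*r^3 + 2*I*r^3 - 10*r^2 + 6*I*r^2 + 12*I*r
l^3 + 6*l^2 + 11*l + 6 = (l + 1)*(l + 2)*(l + 3)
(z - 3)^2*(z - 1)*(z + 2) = z^4 - 5*z^3 + z^2 + 21*z - 18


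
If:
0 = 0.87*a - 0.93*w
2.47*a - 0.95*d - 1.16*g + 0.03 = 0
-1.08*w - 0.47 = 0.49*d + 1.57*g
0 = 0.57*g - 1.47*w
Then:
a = -0.10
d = 0.07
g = -0.25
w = -0.10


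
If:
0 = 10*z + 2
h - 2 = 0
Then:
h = 2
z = -1/5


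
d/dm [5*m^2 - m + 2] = 10*m - 1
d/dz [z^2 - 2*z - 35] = 2*z - 2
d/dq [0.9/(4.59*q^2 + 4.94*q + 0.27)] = (-8.262*q - 4.446)/(4.59*q^2 + 4.94*q + 0.27)^2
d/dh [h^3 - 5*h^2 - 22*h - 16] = 3*h^2 - 10*h - 22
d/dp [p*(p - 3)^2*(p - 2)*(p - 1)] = 5*p^4 - 36*p^3 + 87*p^2 - 78*p + 18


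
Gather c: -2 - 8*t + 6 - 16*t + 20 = 24 - 24*t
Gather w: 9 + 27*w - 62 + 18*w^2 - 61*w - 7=18*w^2 - 34*w - 60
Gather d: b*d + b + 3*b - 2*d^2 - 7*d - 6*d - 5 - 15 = 4*b - 2*d^2 + d*(b - 13) - 20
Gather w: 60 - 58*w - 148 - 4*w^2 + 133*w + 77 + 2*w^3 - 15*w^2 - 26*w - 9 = 2*w^3 - 19*w^2 + 49*w - 20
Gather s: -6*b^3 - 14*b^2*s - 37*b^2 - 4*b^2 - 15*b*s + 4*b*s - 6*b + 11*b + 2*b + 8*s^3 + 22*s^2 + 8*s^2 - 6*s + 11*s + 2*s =-6*b^3 - 41*b^2 + 7*b + 8*s^3 + 30*s^2 + s*(-14*b^2 - 11*b + 7)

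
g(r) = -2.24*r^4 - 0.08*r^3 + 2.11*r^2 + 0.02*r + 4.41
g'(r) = -8.96*r^3 - 0.24*r^2 + 4.22*r + 0.02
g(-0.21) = 4.50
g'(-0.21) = -0.79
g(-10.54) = -27312.33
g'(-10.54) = 10420.19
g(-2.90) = -134.38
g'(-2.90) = 204.29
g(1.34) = 0.81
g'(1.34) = -16.31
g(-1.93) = -18.27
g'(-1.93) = 55.40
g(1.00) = 4.22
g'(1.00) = -4.96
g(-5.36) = -1771.63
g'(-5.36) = 1350.26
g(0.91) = 4.58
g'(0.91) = -3.09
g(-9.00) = -14463.18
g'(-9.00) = 6474.44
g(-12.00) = -46002.39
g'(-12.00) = 15397.70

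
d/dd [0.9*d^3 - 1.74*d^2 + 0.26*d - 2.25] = 2.7*d^2 - 3.48*d + 0.26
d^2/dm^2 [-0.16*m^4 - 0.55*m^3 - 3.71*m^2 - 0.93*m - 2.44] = -1.92*m^2 - 3.3*m - 7.42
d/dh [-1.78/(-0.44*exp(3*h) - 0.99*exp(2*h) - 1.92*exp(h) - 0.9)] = (-2.3496*exp(2*h) - 3.5244*exp(h) - 3.4176)*exp(h)/(0.44*exp(3*h) + 0.99*exp(2*h) + 1.92*exp(h) + 0.9)^2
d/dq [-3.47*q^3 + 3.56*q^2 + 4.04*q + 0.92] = -10.41*q^2 + 7.12*q + 4.04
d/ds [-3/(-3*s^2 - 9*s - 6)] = (-2*s - 3)/(s^2 + 3*s + 2)^2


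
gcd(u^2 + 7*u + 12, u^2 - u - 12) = u + 3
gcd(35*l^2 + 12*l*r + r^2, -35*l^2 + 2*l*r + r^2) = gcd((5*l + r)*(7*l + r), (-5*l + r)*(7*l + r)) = 7*l + r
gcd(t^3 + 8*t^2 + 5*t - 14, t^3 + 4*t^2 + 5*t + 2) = t + 2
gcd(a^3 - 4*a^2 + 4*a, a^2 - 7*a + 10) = a - 2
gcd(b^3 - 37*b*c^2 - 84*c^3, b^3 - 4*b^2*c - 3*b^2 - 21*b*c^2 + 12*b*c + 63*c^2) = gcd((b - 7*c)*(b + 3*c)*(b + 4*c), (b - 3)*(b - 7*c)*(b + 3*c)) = b^2 - 4*b*c - 21*c^2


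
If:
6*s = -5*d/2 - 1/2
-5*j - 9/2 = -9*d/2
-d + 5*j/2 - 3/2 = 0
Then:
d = 3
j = 9/5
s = -4/3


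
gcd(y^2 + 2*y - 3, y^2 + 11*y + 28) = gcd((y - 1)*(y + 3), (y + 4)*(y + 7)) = 1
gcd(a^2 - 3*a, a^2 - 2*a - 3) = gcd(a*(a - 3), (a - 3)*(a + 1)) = a - 3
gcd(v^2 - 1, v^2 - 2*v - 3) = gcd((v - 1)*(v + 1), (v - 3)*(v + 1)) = v + 1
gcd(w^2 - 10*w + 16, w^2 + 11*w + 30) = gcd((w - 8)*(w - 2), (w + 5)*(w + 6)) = 1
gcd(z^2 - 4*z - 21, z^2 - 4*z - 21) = z^2 - 4*z - 21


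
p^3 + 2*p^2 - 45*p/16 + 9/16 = (p - 3/4)*(p - 1/4)*(p + 3)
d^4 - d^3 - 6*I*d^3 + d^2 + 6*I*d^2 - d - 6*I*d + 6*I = (d - 1)*(d - 6*I)*(d - I)*(d + I)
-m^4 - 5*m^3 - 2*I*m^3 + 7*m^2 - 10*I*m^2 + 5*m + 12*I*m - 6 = (m - 1)*(m + 6)*(-I*m + 1)^2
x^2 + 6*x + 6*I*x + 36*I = (x + 6)*(x + 6*I)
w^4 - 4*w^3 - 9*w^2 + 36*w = w*(w - 4)*(w - 3)*(w + 3)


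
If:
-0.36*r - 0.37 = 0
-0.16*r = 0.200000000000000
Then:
No Solution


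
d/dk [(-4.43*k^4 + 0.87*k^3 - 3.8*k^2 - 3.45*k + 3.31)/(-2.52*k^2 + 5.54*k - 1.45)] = (22.3272*k^5 - 75.819*k^4 + 35.3336*k^3 - 33.5305*k^2 + 27.7024*k - 13.3349)/(6.3504*k^4 - 27.9216*k^3 + 37.9996*k^2 - 16.066*k + 2.1025)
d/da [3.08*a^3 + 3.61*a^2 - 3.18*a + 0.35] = 9.24*a^2 + 7.22*a - 3.18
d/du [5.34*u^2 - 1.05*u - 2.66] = 10.68*u - 1.05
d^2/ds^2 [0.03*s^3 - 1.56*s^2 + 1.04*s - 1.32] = 0.18*s - 3.12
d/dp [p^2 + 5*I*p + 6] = 2*p + 5*I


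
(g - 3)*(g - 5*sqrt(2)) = g^2 - 5*sqrt(2)*g - 3*g + 15*sqrt(2)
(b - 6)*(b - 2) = b^2 - 8*b + 12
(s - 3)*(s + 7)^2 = s^3 + 11*s^2 + 7*s - 147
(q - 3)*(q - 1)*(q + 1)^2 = q^4 - 2*q^3 - 4*q^2 + 2*q + 3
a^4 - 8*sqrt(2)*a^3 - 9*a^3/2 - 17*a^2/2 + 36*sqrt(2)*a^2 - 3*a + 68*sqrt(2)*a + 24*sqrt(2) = (a - 6)*(a + 1/2)*(a + 1)*(a - 8*sqrt(2))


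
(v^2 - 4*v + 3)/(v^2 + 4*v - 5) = (v - 3)/(v + 5)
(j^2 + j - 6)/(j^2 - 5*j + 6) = (j + 3)/(j - 3)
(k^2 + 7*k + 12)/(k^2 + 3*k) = (k + 4)/k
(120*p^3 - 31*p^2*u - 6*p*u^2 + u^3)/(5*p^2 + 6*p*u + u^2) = (24*p^2 - 11*p*u + u^2)/(p + u)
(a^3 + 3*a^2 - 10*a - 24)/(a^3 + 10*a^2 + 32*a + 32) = (a - 3)/(a + 4)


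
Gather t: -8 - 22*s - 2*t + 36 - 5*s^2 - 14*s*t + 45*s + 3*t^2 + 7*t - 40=-5*s^2 + 23*s + 3*t^2 + t*(5 - 14*s) - 12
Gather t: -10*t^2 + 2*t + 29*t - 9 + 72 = -10*t^2 + 31*t + 63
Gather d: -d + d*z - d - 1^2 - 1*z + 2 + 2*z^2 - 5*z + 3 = d*(z - 2) + 2*z^2 - 6*z + 4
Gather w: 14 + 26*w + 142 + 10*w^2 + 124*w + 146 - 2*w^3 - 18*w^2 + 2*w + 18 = -2*w^3 - 8*w^2 + 152*w + 320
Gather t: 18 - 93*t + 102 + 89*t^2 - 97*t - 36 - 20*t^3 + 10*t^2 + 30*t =-20*t^3 + 99*t^2 - 160*t + 84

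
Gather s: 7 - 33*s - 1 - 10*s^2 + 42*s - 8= -10*s^2 + 9*s - 2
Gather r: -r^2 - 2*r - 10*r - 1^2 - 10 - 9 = -r^2 - 12*r - 20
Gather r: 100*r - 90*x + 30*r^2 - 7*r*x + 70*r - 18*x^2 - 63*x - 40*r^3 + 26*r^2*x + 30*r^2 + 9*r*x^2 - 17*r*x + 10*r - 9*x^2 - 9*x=-40*r^3 + r^2*(26*x + 60) + r*(9*x^2 - 24*x + 180) - 27*x^2 - 162*x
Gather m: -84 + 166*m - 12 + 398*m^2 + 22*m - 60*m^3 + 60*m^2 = -60*m^3 + 458*m^2 + 188*m - 96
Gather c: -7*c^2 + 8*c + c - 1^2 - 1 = -7*c^2 + 9*c - 2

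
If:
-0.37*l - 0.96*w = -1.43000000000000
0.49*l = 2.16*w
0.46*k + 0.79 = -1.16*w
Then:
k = -3.11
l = 2.43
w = 0.55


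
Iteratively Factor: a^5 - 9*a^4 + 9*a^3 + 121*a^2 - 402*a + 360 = (a - 5)*(a^4 - 4*a^3 - 11*a^2 + 66*a - 72) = (a - 5)*(a - 2)*(a^3 - 2*a^2 - 15*a + 36) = (a - 5)*(a - 2)*(a + 4)*(a^2 - 6*a + 9) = (a - 5)*(a - 3)*(a - 2)*(a + 4)*(a - 3)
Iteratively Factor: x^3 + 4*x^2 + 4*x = (x + 2)*(x^2 + 2*x) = x*(x + 2)*(x + 2)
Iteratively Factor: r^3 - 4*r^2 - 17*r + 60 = (r - 3)*(r^2 - r - 20) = (r - 3)*(r + 4)*(r - 5)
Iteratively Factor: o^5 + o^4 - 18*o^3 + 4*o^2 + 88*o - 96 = (o + 3)*(o^4 - 2*o^3 - 12*o^2 + 40*o - 32) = (o - 2)*(o + 3)*(o^3 - 12*o + 16) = (o - 2)*(o + 3)*(o + 4)*(o^2 - 4*o + 4) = (o - 2)^2*(o + 3)*(o + 4)*(o - 2)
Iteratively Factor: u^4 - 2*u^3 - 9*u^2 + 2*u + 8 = (u - 4)*(u^3 + 2*u^2 - u - 2) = (u - 4)*(u + 2)*(u^2 - 1) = (u - 4)*(u - 1)*(u + 2)*(u + 1)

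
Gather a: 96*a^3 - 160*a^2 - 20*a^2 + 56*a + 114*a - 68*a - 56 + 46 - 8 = 96*a^3 - 180*a^2 + 102*a - 18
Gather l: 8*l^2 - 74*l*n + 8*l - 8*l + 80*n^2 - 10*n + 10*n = 8*l^2 - 74*l*n + 80*n^2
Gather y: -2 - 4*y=-4*y - 2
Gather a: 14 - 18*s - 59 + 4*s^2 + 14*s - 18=4*s^2 - 4*s - 63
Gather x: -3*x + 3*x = 0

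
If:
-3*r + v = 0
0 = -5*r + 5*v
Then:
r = 0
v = 0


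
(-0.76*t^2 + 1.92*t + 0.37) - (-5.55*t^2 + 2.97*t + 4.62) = 4.79*t^2 - 1.05*t - 4.25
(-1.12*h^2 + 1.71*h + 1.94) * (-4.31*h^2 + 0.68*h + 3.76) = 4.8272*h^4 - 8.1317*h^3 - 11.4098*h^2 + 7.7488*h + 7.2944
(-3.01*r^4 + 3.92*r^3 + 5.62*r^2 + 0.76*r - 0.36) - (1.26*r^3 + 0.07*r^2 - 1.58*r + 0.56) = -3.01*r^4 + 2.66*r^3 + 5.55*r^2 + 2.34*r - 0.92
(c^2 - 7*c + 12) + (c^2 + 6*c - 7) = 2*c^2 - c + 5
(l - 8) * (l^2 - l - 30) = l^3 - 9*l^2 - 22*l + 240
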